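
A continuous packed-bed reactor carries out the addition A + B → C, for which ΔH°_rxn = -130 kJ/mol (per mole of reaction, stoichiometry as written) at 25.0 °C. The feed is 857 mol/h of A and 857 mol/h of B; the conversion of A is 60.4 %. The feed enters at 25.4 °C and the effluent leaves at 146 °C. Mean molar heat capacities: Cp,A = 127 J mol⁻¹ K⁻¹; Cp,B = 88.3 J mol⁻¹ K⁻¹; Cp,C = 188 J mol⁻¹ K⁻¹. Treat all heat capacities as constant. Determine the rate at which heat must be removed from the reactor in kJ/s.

Q_out = 13.0 kJ/s

Extent of reaction ξ = 0.604 × 857 = 517.63 mol/h
Reaction term: ξ·ΔH°_rxn = 517.63 × -130 = -67292 kJ/h
Sensible, feed 25.4→25 °C: -73.805 kJ/h
Outlet flows (mol/h): A 339.37, B 339.37, C 517.63
Sensible, products 25→146 °C: 20616 kJ/h
Q = ΔH = -46749 kJ/h = -12.986 kW
Heat removed = 12.986 kJ/s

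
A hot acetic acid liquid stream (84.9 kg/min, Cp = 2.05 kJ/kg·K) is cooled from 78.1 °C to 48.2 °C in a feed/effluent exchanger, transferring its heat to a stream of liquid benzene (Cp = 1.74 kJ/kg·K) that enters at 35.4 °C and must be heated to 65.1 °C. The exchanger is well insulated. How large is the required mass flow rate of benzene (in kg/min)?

Heat released by hot stream: Q = 84.9 × 2.05 × (78.1 − 48.2) = 5203.9 kJ/min
Energy balance on cold side (adiabatic exchanger): Q = ṁ_c·Cp_c·(T_c,out − T_c,in)
ṁ_c = 5203.9 / [1.74 × (65.1 − 35.4)] = 100.7 kg/min

ṁ_c = 101 kg/min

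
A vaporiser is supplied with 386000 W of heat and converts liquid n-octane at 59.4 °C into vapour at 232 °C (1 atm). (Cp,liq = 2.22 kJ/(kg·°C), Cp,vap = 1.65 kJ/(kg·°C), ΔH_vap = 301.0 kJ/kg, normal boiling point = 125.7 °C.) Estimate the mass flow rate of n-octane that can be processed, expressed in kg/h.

ṁ = 2230 kg/h

Δh = 2.22×(125.7−59.4) + 301.0 + 1.65×(232−125.7) = 623.58 kJ/kg
Q = 386000 W = 386 kJ/s = 1.3896e+06 kJ/h
ṁ = Q/Δh = 1.3896e+06 / 623.58 = 2228.4 kg/h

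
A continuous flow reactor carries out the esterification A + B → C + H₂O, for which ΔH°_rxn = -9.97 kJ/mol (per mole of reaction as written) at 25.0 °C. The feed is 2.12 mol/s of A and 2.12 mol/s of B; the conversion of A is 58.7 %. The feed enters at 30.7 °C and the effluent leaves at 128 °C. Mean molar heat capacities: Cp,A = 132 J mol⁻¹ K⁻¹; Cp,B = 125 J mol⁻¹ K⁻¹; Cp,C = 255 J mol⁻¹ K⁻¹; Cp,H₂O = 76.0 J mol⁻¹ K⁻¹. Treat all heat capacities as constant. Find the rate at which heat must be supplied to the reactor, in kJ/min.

Extent of reaction ξ = 0.587 × 2.12 = 1.2444 mol/s
Reaction term: ξ·ΔH°_rxn = 1.2444 × -9.97 = -12.407 kJ/s
Sensible, feed 30.7→25 °C: -3.1056 kJ/s
Outlet flows (mol/s): A 0.87556, B 0.87556, C 1.2444, H₂O 1.2444
Sensible, products 25→128 °C: 65.604 kJ/s
Q = ΔH = 50.091 kJ/s = 50.091 kW
Heat supplied = 3005.5 kJ/min

Q_in = 3010 kJ/min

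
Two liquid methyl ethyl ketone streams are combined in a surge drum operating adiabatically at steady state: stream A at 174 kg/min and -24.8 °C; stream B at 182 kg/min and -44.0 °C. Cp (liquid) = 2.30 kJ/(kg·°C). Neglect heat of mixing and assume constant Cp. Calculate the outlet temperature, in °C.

Adiabatic, steady state ⇒ Σ ṁᵢCp,ᵢ(T_out − Tᵢ) = 0
Σ ṁᵢCp,ᵢTᵢ = 174×2.30×-24.8 + 182×2.30×-44.0 = -28343
Σ ṁᵢCp,ᵢ = 174×2.30 + 182×2.30 = 818.8
T_out = -28343 / 818.8 = -34.616 °C

T_out = -34.6 °C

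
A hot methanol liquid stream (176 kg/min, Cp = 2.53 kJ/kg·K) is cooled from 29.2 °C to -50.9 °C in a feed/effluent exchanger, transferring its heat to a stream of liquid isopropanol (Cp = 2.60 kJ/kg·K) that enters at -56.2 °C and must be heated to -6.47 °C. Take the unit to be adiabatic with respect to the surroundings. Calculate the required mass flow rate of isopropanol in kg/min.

ṁ_c = 276 kg/min

Heat released by hot stream: Q = 176 × 2.53 × (29.2 − -50.9) = 35667 kJ/min
Energy balance on cold side (adiabatic exchanger): Q = ṁ_c·Cp_c·(T_c,out − T_c,in)
ṁ_c = 35667 / [2.60 × (-6.47 − -56.2)] = 275.85 kg/min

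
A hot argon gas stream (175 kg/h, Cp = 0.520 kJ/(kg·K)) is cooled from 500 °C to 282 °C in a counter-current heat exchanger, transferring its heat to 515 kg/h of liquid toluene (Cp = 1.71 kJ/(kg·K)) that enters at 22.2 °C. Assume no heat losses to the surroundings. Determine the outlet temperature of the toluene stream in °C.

T_c,out = 44.7 °C

Heat released by hot stream: Q = 175 × 0.520 × (500 − 282) = 19838 kJ/h
Energy balance on cold side (adiabatic exchanger): Q = ṁ_c·Cp_c·(T_c,out − T_c,in)
T_c,out = 22.2 + 19838/(515 × 1.71) = 44.727 °C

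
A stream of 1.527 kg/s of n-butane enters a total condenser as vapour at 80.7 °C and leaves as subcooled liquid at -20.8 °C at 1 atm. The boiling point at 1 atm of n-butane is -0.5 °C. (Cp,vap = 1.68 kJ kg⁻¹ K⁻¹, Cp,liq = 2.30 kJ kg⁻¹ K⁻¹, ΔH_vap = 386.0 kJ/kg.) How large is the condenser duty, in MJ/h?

vapour 80.7→-0.5 °C: -136.42 kJ/kg
condensation at -0.5 °C: -386 kJ/kg
liquid -0.5→-20.8 °C: -46.69 kJ/kg
Δh = -136.42 + -386 + -46.69 = -569.11 kJ/kg
Q = ṁ·Δh = 1.527 kg/s × -569.11 kJ/kg = -869.02 kJ/s
|Q| = 869.02 kW = 3128.5 MJ/h

Q_c = 3130 MJ/h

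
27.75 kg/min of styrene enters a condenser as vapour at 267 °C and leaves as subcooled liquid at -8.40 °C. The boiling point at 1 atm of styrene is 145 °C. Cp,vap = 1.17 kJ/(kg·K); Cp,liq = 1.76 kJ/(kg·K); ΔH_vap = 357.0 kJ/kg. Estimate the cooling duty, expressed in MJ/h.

vapour 267→145 °C: -142.74 kJ/kg
condensation at 145 °C: -357 kJ/kg
liquid 145→-8.40 °C: -269.98 kJ/kg
Δh = -142.74 + -357 + -269.98 = -769.72 kJ/kg
Q = ṁ·Δh = 27.75 kg/min × -769.72 kJ/kg = -21360 kJ/min
|Q| = 356 kW = 1281.6 MJ/h

Q_c = 1280 MJ/h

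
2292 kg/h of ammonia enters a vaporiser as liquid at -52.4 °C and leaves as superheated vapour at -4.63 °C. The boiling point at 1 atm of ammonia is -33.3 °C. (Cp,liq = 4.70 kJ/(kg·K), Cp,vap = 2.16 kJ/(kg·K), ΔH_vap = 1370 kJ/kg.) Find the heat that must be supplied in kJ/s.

Q = 969 kJ/s

liquid -52.4→-33.3 °C: 89.77 kJ/kg
vaporisation at -33.3 °C: 1370 kJ/kg
vapour -33.3→-4.63 °C: 61.927 kJ/kg
Δh = 89.77 + 1370 + 61.927 = 1521.7 kJ/kg
Q = ṁ·Δh = 2292 kg/h × 1521.7 kJ/kg = 3.4877e+06 kJ/h
|Q| = 968.81 kW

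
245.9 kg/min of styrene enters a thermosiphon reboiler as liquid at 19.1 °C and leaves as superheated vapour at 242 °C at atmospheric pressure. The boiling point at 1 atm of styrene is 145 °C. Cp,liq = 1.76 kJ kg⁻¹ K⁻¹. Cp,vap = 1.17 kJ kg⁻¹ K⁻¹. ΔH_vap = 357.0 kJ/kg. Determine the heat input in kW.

liquid 19.1→145 °C: 221.58 kJ/kg
vaporisation at 145 °C: 357 kJ/kg
vapour 145→242 °C: 113.49 kJ/kg
Δh = 221.58 + 357 + 113.49 = 692.07 kJ/kg
Q = ṁ·Δh = 245.9 kg/min × 692.07 kJ/kg = 170180 kJ/min
|Q| = 2836.3 kW

Q = 2840 kW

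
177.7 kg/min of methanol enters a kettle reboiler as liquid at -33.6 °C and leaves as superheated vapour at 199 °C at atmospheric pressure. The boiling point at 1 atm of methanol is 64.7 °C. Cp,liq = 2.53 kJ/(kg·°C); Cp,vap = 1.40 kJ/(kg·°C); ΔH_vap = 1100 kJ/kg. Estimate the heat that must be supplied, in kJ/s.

liquid -33.6→64.7 °C: 248.7 kJ/kg
vaporisation at 64.7 °C: 1100 kJ/kg
vapour 64.7→199 °C: 188.02 kJ/kg
Δh = 248.7 + 1100 + 188.02 = 1536.7 kJ/kg
Q = ṁ·Δh = 177.7 kg/min × 1536.7 kJ/kg = 273070 kJ/min
|Q| = 4551.2 kW

Q = 4550 kJ/s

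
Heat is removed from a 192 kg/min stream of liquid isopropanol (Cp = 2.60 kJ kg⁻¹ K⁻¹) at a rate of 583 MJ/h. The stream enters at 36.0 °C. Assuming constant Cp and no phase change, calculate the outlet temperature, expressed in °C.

Q = 583 MJ/h = 9716.7 kJ/min
ΔT = Q/(ṁ·Cp) = 9716.7/(192×2.60) = 19.464 K
T_out = 36.0 − 19.464 = 16.536 °C

T_out = 16.5 °C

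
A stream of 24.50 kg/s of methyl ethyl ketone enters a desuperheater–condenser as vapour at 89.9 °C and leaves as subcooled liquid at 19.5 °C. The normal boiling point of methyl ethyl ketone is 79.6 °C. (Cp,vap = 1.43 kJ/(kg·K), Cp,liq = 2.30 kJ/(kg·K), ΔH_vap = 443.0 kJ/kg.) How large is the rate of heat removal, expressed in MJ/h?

Q_c = 52600 MJ/h

vapour 89.9→79.6 °C: -14.729 kJ/kg
condensation at 79.6 °C: -443 kJ/kg
liquid 79.6→19.5 °C: -138.23 kJ/kg
Δh = -14.729 + -443 + -138.23 = -595.96 kJ/kg
Q = ṁ·Δh = 24.50 kg/s × -595.96 kJ/kg = -14601 kJ/s
|Q| = 14601 kW = 52564 MJ/h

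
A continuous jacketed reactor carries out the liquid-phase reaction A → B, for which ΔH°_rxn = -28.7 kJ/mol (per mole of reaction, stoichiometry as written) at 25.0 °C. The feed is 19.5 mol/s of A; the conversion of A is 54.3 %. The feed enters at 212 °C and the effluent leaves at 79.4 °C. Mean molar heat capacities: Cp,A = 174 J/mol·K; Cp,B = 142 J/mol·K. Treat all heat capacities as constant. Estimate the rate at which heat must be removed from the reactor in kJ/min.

Extent of reaction ξ = 0.543 × 19.5 = 10.589 mol/s
Reaction term: ξ·ΔH°_rxn = 10.589 × -28.7 = -303.89 kJ/s
Sensible, feed 212→25 °C: -634.49 kJ/s
Outlet flows (mol/s): A 8.9115, B 10.589
Sensible, products 25→79.4 °C: 166.15 kJ/s
Q = ΔH = -772.23 kJ/s = -772.23 kW
Heat removed = 46334 kJ/min

Q_out = 46300 kJ/min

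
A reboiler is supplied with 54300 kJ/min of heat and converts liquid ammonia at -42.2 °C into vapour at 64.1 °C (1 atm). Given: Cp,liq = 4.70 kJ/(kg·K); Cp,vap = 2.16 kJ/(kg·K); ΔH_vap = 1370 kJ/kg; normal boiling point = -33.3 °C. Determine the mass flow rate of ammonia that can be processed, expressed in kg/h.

Δh = 4.70×(-33.3−-42.2) + 1370 + 2.16×(64.1−-33.3) = 1622.2 kJ/kg
Q = 54300 kJ/min = 905 kJ/s = 3.258e+06 kJ/h
ṁ = Q/Δh = 3.258e+06 / 1622.2 = 2008.4 kg/h

ṁ = 2010 kg/h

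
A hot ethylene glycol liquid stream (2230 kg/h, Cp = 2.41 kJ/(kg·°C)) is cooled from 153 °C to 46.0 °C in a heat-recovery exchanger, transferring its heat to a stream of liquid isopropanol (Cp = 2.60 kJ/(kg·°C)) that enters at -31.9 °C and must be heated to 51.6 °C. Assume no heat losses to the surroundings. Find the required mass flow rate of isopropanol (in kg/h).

Heat released by hot stream: Q = 2230 × 2.41 × (153 − 46.0) = 575050 kJ/h
Energy balance on cold side (adiabatic exchanger): Q = ṁ_c·Cp_c·(T_c,out − T_c,in)
ṁ_c = 575050 / [2.60 × (51.6 − -31.9)] = 2648.8 kg/h

ṁ_c = 2650 kg/h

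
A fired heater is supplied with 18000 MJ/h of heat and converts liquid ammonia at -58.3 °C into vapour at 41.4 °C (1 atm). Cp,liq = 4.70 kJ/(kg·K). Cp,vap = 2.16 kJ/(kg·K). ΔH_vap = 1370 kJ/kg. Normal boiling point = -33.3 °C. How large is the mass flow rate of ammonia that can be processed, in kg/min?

ṁ = 182 kg/min

Δh = 4.70×(-33.3−-58.3) + 1370 + 2.16×(41.4−-33.3) = 1648.9 kJ/kg
Q = 18000 MJ/h = 5000 kJ/s = 300000 kJ/min
ṁ = Q/Δh = 300000 / 1648.9 = 181.94 kg/min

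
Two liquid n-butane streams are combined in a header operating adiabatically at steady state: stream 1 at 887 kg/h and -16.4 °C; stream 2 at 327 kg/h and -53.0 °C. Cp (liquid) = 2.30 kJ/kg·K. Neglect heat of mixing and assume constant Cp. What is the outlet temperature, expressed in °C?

T_out = -26.3 °C

Adiabatic, steady state ⇒ Σ ṁᵢCp,ᵢ(T_out − Tᵢ) = 0
Σ ṁᵢCp,ᵢTᵢ = 887×2.30×-16.4 + 327×2.30×-53.0 = -73319
Σ ṁᵢCp,ᵢ = 887×2.30 + 327×2.30 = 2792.2
T_out = -73319 / 2792.2 = -26.258 °C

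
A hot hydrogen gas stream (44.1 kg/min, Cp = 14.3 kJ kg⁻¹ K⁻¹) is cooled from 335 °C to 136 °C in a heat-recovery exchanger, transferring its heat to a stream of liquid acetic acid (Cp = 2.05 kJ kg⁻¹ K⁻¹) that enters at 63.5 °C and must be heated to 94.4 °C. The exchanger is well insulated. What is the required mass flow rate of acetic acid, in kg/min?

Heat released by hot stream: Q = 44.1 × 14.3 × (335 − 136) = 125500 kJ/min
Energy balance on cold side (adiabatic exchanger): Q = ṁ_c·Cp_c·(T_c,out − T_c,in)
ṁ_c = 125500 / [2.05 × (94.4 − 63.5)] = 1981.1 kg/min

ṁ_c = 1980 kg/min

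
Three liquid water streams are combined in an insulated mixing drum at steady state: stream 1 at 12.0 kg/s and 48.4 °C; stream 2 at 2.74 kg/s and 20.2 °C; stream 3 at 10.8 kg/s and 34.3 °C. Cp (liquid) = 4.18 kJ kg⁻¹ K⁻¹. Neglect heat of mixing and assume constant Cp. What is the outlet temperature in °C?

Energy balance with Q = 0: Σ ṁᵢCp,ᵢ(T_out − Tᵢ) = 0
Σ ṁᵢCp,ᵢTᵢ = 12.0×4.18×48.4 + 2.74×4.18×20.2 + 10.8×4.18×34.3 = 4207.5
Σ ṁᵢCp,ᵢ = 12.0×4.18 + 2.74×4.18 + 10.8×4.18 = 106.76
T_out = 4207.5 / 106.76 = 39.412 °C

T_out = 39.4 °C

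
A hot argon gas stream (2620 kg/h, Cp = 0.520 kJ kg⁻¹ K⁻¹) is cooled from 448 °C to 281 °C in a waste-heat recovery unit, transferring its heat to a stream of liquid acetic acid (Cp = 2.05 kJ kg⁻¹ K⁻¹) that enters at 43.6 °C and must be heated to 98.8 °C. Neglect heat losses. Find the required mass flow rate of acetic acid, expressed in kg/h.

ṁ_c = 2010 kg/h

Heat released by hot stream: Q = 2620 × 0.520 × (448 − 281) = 227520 kJ/h
Energy balance on cold side (adiabatic exchanger): Q = ṁ_c·Cp_c·(T_c,out − T_c,in)
ṁ_c = 227520 / [2.05 × (98.8 − 43.6)] = 2010.6 kg/h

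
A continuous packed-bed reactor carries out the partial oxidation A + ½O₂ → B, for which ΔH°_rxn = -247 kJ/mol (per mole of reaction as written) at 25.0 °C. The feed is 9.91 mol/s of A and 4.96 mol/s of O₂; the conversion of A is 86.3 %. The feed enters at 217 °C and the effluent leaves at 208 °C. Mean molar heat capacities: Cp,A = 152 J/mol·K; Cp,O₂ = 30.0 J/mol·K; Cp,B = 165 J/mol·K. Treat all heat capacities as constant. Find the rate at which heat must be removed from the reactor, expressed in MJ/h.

Q_out = 7670 MJ/h

Extent of reaction ξ = 0.863 × 9.91 = 8.5523 mol/s
Reaction term: ξ·ΔH°_rxn = 8.5523 × -247 = -2112.4 kJ/s
Sensible, feed 217→25 °C: -317.78 kJ/s
Outlet flows (mol/s): A 1.3577, O₂ 0.68384, B 8.5523
Sensible, products 25→208 °C: 299.76 kJ/s
Q = ΔH = -2130.5 kJ/s = -2130.5 kW
Heat removed = 7669.6 MJ/h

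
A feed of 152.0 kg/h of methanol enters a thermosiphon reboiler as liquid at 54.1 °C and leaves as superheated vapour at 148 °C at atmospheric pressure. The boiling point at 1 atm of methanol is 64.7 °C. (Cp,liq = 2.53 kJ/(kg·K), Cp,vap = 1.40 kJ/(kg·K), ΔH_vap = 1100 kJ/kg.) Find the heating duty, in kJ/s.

Q = 52.5 kJ/s

liquid 54.1→64.7 °C: 26.818 kJ/kg
vaporisation at 64.7 °C: 1100 kJ/kg
vapour 64.7→148 °C: 116.62 kJ/kg
Δh = 26.818 + 1100 + 116.62 = 1243.4 kJ/kg
Q = ṁ·Δh = 152.0 kg/h × 1243.4 kJ/kg = 189000 kJ/h
|Q| = 52.501 kW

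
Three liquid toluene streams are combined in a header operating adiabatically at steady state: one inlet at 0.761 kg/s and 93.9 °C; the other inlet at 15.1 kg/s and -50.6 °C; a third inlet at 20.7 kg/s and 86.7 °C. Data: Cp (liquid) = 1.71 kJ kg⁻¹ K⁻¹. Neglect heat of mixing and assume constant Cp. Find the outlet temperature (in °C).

Energy balance with Q = 0: Σ ṁᵢCp,ᵢ(T_out − Tᵢ) = 0
T_out = Σ ṁᵢCp,ᵢTᵢ / Σ ṁᵢCp,ᵢ
      = 1884.6 / 62.519 = 30.144 °C

T_out = 30.1 °C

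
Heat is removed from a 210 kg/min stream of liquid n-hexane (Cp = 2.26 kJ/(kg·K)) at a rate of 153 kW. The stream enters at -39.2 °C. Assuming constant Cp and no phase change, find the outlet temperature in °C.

Q = 153 kW = 9180 kJ/min
ΔT = Q/(ṁ·Cp) = 9180/(210×2.26) = 19.343 K
T_out = -39.2 − 19.343 = -58.543 °C

T_out = -58.5 °C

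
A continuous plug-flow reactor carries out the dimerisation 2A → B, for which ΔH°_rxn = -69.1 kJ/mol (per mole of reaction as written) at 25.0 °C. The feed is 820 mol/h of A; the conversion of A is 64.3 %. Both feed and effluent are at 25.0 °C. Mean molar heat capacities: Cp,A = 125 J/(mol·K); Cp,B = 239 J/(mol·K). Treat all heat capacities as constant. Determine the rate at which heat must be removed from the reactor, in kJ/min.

Q_out = 304 kJ/min

Extent of reaction ξ = 0.643 × 820 / 2 = 263.63 mol/h
Reaction term: ξ·ΔH°_rxn = 263.63 × -69.1 = -18217 kJ/h
Q = ΔH = -18217 kJ/h = -5.0602 kW
Heat removed = 303.61 kJ/min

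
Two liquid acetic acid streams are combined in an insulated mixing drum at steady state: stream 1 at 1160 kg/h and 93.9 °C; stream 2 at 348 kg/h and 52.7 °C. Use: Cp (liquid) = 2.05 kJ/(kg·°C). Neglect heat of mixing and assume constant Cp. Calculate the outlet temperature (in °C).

Energy balance with Q = 0: Σ ṁᵢCp,ᵢ(T_out − Tᵢ) = 0
T_out = Σ ṁᵢCp,ᵢTᵢ / Σ ṁᵢCp,ᵢ
      = 260890 / 3091.4 = 84.392 °C

T_out = 84.4 °C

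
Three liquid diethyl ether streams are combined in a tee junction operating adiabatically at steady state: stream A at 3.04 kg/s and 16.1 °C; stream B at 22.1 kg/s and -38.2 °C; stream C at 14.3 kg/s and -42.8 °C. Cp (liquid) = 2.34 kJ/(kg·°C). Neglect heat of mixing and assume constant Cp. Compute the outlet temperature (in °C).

Energy balance with Q = 0: Σ ṁᵢCp,ᵢ(T_out − Tᵢ) = 0
T_out = Σ ṁᵢCp,ᵢTᵢ / Σ ṁᵢCp,ᵢ
      = -3293.1 / 92.29 = -35.682 °C

T_out = -35.7 °C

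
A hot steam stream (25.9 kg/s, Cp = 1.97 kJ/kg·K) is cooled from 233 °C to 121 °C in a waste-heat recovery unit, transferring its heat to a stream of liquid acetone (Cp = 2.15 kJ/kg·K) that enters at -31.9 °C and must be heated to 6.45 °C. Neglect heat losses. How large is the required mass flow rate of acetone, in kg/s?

ṁ_c = 69.3 kg/s

Heat released by hot stream: Q = 25.9 × 1.97 × (233 − 121) = 5714.6 kJ/s
Energy balance on cold side (adiabatic exchanger): Q = ṁ_c·Cp_c·(T_c,out − T_c,in)
ṁ_c = 5714.6 / [2.15 × (6.45 − -31.9)] = 69.307 kg/s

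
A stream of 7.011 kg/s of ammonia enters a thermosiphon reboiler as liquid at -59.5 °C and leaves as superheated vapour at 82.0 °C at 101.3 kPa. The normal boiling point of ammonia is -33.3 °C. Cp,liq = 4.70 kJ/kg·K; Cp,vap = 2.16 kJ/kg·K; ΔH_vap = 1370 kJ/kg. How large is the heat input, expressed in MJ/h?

liquid -59.5→-33.3 °C: 123.14 kJ/kg
vaporisation at -33.3 °C: 1370 kJ/kg
vapour -33.3→82.0 °C: 249.05 kJ/kg
Δh = 123.14 + 1370 + 249.05 = 1742.2 kJ/kg
Q = ṁ·Δh = 7.011 kg/s × 1742.2 kJ/kg = 12214 kJ/s
|Q| = 12214 kW = 43972 MJ/h

Q = 44000 MJ/h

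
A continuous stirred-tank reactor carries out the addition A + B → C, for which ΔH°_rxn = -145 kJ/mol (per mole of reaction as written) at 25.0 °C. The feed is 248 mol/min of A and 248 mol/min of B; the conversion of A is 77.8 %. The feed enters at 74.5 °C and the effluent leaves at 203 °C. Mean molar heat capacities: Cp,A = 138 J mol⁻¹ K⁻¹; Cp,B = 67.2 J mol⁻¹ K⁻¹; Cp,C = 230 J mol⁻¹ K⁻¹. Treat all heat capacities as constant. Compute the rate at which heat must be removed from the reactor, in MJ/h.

Q_out = 1240 MJ/h

Extent of reaction ξ = 0.778 × 248 = 192.94 mol/min
Reaction term: ξ·ΔH°_rxn = 192.94 × -145 = -27977 kJ/min
Sensible, feed 74.5→25 °C: -2519 kJ/min
Outlet flows (mol/min): A 55.056, B 55.056, C 192.94
Sensible, products 25→203 °C: 9910.1 kJ/min
Q = ΔH = -20586 kJ/min = -343.1 kW
Heat removed = 1235.2 MJ/h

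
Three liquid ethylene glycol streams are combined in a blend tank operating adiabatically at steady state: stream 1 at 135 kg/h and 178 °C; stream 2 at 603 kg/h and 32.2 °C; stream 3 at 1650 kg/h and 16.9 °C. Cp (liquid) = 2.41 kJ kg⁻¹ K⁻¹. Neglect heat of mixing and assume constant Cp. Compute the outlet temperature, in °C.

T_out = 29.9 °C

Energy balance with Q = 0: Σ ṁᵢCp,ᵢ(T_out − Tᵢ) = 0
T_out = Σ ṁᵢCp,ᵢTᵢ / Σ ṁᵢCp,ᵢ
      = 171910 / 5755.1 = 29.871 °C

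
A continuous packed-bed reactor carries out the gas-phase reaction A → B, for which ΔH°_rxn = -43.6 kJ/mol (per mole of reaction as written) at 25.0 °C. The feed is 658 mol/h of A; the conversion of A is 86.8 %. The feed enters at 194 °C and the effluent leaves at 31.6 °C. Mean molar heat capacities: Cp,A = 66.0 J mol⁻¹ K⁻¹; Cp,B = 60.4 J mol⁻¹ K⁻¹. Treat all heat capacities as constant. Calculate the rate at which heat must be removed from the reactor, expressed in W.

Q_out = 8880 W

Extent of reaction ξ = 0.868 × 658 = 571.14 mol/h
Reaction term: ξ·ΔH°_rxn = 571.14 × -43.6 = -24902 kJ/h
Sensible, feed 194→25 °C: -7339.3 kJ/h
Outlet flows (mol/h): A 86.856, B 571.14
Sensible, products 25→31.6 °C: 265.52 kJ/h
Q = ΔH = -31976 kJ/h = -8.8821 kW
Heat removed = 8882.1 W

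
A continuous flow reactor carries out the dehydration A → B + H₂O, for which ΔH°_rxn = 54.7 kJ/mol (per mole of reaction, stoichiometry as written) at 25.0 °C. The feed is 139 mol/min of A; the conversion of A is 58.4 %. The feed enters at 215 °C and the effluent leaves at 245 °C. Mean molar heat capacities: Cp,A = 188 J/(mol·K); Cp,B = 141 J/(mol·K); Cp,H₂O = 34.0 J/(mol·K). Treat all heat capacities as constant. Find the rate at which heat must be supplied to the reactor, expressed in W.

Q_in = 83200 W

Extent of reaction ξ = 0.584 × 139 = 81.176 mol/min
Reaction term: ξ·ΔH°_rxn = 81.176 × 54.7 = 4440.3 kJ/min
Sensible, feed 215→25 °C: -4965.1 kJ/min
Outlet flows (mol/min): A 57.824, B 81.176, H₂O 81.176
Sensible, products 25→245 °C: 5516.9 kJ/min
Q = ΔH = 4992.1 kJ/min = 83.202 kW
Heat supplied = 83202 W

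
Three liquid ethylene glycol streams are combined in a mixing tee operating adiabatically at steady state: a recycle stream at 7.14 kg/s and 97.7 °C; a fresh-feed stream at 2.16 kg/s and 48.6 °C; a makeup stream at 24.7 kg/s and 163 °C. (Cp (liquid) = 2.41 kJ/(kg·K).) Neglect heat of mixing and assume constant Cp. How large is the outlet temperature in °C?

Adiabatic, steady state ⇒ Σ ṁᵢCp,ᵢ(T_out − Tᵢ) = 0
Σ ṁᵢCp,ᵢTᵢ = 7.14×2.41×97.7 + 2.16×2.41×48.6 + 24.7×2.41×163 = 11637
Σ ṁᵢCp,ᵢ = 7.14×2.41 + 2.16×2.41 + 24.7×2.41 = 81.94
T_out = 11637 / 81.94 = 142.02 °C

T_out = 142 °C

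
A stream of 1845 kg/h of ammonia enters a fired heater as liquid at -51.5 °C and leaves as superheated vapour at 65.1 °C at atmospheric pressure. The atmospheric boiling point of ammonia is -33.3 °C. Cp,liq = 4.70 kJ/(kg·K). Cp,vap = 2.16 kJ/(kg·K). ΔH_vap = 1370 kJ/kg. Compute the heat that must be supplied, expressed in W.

liquid -51.5→-33.3 °C: 85.54 kJ/kg
vaporisation at -33.3 °C: 1370 kJ/kg
vapour -33.3→65.1 °C: 212.54 kJ/kg
Δh = 85.54 + 1370 + 212.54 = 1668.1 kJ/kg
Q = ṁ·Δh = 1845 kg/h × 1668.1 kJ/kg = 3.0776e+06 kJ/h
|Q| = 854.89 kW = 854890 W

Q = 855000 W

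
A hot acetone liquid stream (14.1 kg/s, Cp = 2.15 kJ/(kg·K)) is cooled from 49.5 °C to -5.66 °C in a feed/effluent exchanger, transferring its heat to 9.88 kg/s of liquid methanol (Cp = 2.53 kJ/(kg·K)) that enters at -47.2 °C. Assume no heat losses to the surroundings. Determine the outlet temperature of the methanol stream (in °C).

Heat released by hot stream: Q = 14.1 × 2.15 × (49.5 − -5.66) = 1672.2 kJ/s
Energy balance on cold side (adiabatic exchanger): Q = ṁ_c·Cp_c·(T_c,out − T_c,in)
T_c,out = -47.2 + 1672.2/(9.88 × 2.53) = 19.697 °C

T_c,out = 19.7 °C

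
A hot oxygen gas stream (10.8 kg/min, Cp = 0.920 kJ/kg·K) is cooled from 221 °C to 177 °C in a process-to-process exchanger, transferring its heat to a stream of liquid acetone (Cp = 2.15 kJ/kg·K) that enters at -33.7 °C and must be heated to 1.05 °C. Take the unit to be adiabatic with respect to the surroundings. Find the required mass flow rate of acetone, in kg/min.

ṁ_c = 5.85 kg/min

Heat released by hot stream: Q = 10.8 × 0.920 × (221 − 177) = 437.18 kJ/min
Energy balance on cold side (adiabatic exchanger): Q = ṁ_c·Cp_c·(T_c,out − T_c,in)
ṁ_c = 437.18 / [2.15 × (1.05 − -33.7)] = 5.8516 kg/min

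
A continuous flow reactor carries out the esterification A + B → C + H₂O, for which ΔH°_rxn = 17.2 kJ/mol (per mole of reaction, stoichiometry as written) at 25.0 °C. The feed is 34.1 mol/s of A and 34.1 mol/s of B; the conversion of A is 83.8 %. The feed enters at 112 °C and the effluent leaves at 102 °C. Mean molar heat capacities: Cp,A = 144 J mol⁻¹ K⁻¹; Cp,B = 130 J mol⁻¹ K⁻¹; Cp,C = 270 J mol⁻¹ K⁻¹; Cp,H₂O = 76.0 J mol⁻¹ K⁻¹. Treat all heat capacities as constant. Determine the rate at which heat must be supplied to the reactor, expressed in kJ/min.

Extent of reaction ξ = 0.838 × 34.1 = 28.576 mol/s
Reaction term: ξ·ΔH°_rxn = 28.576 × 17.2 = 491.5 kJ/s
Sensible, feed 112→25 °C: -812.88 kJ/s
Outlet flows (mol/s): A 5.5242, B 5.5242, C 28.576, H₂O 28.576
Sensible, products 25→102 °C: 877.87 kJ/s
Q = ΔH = 556.49 kJ/s = 556.49 kW
Heat supplied = 33390 kJ/min

Q_in = 33400 kJ/min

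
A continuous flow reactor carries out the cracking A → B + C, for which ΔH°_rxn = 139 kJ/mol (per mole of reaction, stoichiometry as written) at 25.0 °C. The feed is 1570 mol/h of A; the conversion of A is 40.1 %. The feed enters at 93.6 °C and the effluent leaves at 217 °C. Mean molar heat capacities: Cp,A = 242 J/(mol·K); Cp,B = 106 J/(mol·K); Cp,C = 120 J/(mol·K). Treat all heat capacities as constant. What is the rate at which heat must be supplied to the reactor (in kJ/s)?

Extent of reaction ξ = 0.401 × 1570 = 629.57 mol/h
Reaction term: ξ·ΔH°_rxn = 629.57 × 139 = 87510 kJ/h
Sensible, feed 93.6→25 °C: -26064 kJ/h
Outlet flows (mol/h): A 940.43, B 629.57, C 629.57
Sensible, products 25→217 °C: 71014 kJ/h
Q = ΔH = 132460 kJ/h = 36.795 kW
Heat supplied = 36.795 kJ/s

Q_in = 36.8 kJ/s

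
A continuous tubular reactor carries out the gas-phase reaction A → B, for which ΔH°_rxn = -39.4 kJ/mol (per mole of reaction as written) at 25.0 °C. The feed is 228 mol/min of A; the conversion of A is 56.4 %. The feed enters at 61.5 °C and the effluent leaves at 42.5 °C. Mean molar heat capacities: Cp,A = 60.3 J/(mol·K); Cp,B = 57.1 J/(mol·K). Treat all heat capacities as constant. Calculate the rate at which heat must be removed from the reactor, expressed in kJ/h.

Q_out = 320000 kJ/h

Extent of reaction ξ = 0.564 × 228 = 128.59 mol/min
Reaction term: ξ·ΔH°_rxn = 128.59 × -39.4 = -5066.5 kJ/min
Sensible, feed 61.5→25 °C: -501.82 kJ/min
Outlet flows (mol/min): A 99.408, B 128.59
Sensible, products 25→42.5 °C: 233.4 kJ/min
Q = ΔH = -5334.9 kJ/min = -88.916 kW
Heat removed = 320100 kJ/h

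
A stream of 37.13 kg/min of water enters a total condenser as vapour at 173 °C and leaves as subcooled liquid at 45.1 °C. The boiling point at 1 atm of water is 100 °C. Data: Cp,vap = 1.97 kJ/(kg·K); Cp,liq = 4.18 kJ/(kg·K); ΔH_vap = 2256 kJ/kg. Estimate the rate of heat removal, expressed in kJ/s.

Q_c = 1630 kJ/s

vapour 173→100 °C: -143.81 kJ/kg
condensation at 100 °C: -2256 kJ/kg
liquid 100→45.1 °C: -229.48 kJ/kg
Δh = -143.81 + -2256 + -229.48 = -2629.3 kJ/kg
Q = ṁ·Δh = 37.13 kg/min × -2629.3 kJ/kg = -97626 kJ/min
|Q| = 1627.1 kW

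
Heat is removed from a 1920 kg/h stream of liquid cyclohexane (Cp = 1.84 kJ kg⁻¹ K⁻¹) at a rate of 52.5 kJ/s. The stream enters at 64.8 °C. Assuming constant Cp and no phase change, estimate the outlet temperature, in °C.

Q = 52.5 kJ/s = 189000 kJ/h
ΔT = Q/(ṁ·Cp) = 189000/(1920×1.84) = 53.499 K
T_out = 64.8 − 53.499 = 11.301 °C

T_out = 11.3 °C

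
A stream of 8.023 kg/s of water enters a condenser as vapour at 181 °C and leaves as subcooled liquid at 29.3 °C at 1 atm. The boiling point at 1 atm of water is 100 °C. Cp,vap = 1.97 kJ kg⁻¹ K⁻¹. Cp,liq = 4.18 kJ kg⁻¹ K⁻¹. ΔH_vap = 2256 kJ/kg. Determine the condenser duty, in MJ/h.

vapour 181→100 °C: -159.57 kJ/kg
condensation at 100 °C: -2256 kJ/kg
liquid 100→29.3 °C: -295.53 kJ/kg
Δh = -159.57 + -2256 + -295.53 = -2711.1 kJ/kg
Q = ṁ·Δh = 8.023 kg/s × -2711.1 kJ/kg = -21751 kJ/s
|Q| = 21751 kW = 78304 MJ/h

Q_c = 78300 MJ/h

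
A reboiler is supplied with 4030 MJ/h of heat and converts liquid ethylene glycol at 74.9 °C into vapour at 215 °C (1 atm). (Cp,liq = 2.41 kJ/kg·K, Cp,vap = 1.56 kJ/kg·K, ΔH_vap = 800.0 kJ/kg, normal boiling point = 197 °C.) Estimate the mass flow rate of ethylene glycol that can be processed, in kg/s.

Δh = 2.41×(197−74.9) + 800.0 + 1.56×(215−197) = 1122.3 kJ/kg
Q = 4030 MJ/h = 1119.4 kJ/s = 1119.4 kJ/s
ṁ = Q/Δh = 1119.4 / 1122.3 = 0.99742 kg/s

ṁ = 0.997 kg/s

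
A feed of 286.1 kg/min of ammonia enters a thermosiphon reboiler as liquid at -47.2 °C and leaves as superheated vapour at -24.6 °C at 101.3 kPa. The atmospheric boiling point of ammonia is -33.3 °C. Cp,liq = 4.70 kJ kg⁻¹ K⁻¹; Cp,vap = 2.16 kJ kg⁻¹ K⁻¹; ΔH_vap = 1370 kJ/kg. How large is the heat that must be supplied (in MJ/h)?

Q = 25000 MJ/h

liquid -47.2→-33.3 °C: 65.33 kJ/kg
vaporisation at -33.3 °C: 1370 kJ/kg
vapour -33.3→-24.6 °C: 18.792 kJ/kg
Δh = 65.33 + 1370 + 18.792 = 1454.1 kJ/kg
Q = ṁ·Δh = 286.1 kg/min × 1454.1 kJ/kg = 416020 kJ/min
|Q| = 6933.7 kW = 24961 MJ/h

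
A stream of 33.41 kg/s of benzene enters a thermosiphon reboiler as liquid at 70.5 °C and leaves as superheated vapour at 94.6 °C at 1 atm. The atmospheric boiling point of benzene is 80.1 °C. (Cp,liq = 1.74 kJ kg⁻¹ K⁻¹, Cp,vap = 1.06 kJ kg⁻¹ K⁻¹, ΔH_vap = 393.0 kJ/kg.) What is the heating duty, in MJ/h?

liquid 70.5→80.1 °C: 16.704 kJ/kg
vaporisation at 80.1 °C: 393 kJ/kg
vapour 80.1→94.6 °C: 15.37 kJ/kg
Δh = 16.704 + 393 + 15.37 = 425.07 kJ/kg
Q = ṁ·Δh = 33.41 kg/s × 425.07 kJ/kg = 14202 kJ/s
|Q| = 14202 kW = 51126 MJ/h

Q = 51100 MJ/h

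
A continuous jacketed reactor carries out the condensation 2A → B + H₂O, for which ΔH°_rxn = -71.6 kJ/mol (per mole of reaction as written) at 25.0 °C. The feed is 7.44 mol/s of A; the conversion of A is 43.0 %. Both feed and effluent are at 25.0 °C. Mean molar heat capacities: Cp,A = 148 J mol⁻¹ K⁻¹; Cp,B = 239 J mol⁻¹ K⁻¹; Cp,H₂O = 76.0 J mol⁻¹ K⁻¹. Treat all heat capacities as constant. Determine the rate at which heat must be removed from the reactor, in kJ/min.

Q_out = 6870 kJ/min

Extent of reaction ξ = 0.430 × 7.44 / 2 = 1.5996 mol/s
Reaction term: ξ·ΔH°_rxn = 1.5996 × -71.6 = -114.53 kJ/s
Q = ΔH = -114.53 kJ/s = -114.53 kW
Heat removed = 6871.9 kJ/min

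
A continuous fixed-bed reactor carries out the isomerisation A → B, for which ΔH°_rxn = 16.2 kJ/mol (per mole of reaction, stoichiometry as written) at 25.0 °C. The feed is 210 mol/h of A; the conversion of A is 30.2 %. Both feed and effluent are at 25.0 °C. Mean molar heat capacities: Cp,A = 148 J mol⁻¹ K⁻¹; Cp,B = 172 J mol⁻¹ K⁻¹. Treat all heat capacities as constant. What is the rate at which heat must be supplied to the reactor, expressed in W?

Extent of reaction ξ = 0.302 × 210 = 63.42 mol/h
Reaction term: ξ·ΔH°_rxn = 63.42 × 16.2 = 1027.4 kJ/h
Q = ΔH = 1027.4 kJ/h = 0.28539 kW
Heat supplied = 285.39 W

Q_in = 285 W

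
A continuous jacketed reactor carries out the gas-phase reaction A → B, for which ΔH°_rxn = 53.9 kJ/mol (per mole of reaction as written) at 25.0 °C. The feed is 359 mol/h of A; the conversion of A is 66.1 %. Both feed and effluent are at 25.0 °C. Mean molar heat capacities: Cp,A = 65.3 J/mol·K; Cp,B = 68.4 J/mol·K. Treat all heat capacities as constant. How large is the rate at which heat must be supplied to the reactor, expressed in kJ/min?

Extent of reaction ξ = 0.661 × 359 = 237.3 mol/h
Reaction term: ξ·ΔH°_rxn = 237.3 × 53.9 = 12790 kJ/h
Q = ΔH = 12790 kJ/h = 3.5529 kW
Heat supplied = 213.17 kJ/min

Q_in = 213 kJ/min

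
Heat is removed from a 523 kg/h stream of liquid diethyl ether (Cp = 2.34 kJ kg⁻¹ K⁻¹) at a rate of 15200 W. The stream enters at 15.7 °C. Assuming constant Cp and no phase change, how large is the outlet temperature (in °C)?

T_out = -29.0 °C

Q = 15200 W = 54720 kJ/h
ΔT = Q/(ṁ·Cp) = 54720/(523×2.34) = 44.712 K
T_out = 15.7 − 44.712 = -29.012 °C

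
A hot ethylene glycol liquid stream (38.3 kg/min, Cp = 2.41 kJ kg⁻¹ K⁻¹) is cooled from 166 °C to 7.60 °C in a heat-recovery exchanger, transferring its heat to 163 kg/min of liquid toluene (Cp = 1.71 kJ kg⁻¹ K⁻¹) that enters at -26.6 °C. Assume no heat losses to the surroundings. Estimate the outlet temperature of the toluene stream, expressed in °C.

T_c,out = 25.9 °C

Heat released by hot stream: Q = 38.3 × 2.41 × (166 − 7.60) = 14621 kJ/min
Energy balance on cold side (adiabatic exchanger): Q = ṁ_c·Cp_c·(T_c,out − T_c,in)
T_c,out = -26.6 + 14621/(163 × 1.71) = 25.855 °C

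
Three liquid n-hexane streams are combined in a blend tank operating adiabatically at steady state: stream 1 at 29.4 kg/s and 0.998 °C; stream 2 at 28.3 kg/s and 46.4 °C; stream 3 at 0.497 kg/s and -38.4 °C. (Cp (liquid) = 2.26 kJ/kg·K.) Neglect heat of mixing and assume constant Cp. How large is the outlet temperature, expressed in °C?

T_out = 22.7 °C

Energy balance with Q = 0: Σ ṁᵢCp,ᵢ(T_out − Tᵢ) = 0
Σ ṁᵢCp,ᵢTᵢ = 29.4×2.26×0.998 + 28.3×2.26×46.4 + 0.497×2.26×-38.4 = 2990.8
Σ ṁᵢCp,ᵢ = 29.4×2.26 + 28.3×2.26 + 0.497×2.26 = 131.53
T_out = 2990.8 / 131.53 = 22.74 °C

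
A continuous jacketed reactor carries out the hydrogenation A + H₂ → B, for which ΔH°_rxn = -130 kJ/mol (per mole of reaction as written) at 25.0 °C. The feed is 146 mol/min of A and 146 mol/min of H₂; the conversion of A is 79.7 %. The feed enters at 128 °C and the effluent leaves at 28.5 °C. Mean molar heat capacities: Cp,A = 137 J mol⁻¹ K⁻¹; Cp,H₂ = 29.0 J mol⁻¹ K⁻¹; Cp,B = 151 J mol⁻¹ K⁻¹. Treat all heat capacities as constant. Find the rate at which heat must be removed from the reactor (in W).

Extent of reaction ξ = 0.797 × 146 = 116.36 mol/min
Reaction term: ξ·ΔH°_rxn = 116.36 × -130 = -15127 kJ/min
Sensible, feed 128→25 °C: -2496.3 kJ/min
Outlet flows (mol/min): A 29.638, H₂ 29.638, B 116.36
Sensible, products 25→28.5 °C: 78.717 kJ/min
Q = ΔH = -17545 kJ/min = -292.41 kW
Heat removed = 292410 W

Q_out = 292000 W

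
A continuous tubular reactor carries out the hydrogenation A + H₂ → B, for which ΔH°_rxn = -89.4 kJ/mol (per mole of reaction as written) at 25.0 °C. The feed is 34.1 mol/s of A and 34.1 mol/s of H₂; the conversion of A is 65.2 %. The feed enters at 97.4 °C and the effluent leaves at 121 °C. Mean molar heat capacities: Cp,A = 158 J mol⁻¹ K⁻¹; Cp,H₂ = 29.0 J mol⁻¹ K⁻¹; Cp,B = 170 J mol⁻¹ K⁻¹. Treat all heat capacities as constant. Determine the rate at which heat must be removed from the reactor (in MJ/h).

Extent of reaction ξ = 0.652 × 34.1 = 22.233 mol/s
Reaction term: ξ·ΔH°_rxn = 22.233 × -89.4 = -1987.6 kJ/s
Sensible, feed 97.4→25 °C: -461.67 kJ/s
Outlet flows (mol/s): A 11.867, H₂ 11.867, B 22.233
Sensible, products 25→121 °C: 575.88 kJ/s
Q = ΔH = -1873.4 kJ/s = -1873.4 kW
Heat removed = 6744.4 MJ/h

Q_out = 6740 MJ/h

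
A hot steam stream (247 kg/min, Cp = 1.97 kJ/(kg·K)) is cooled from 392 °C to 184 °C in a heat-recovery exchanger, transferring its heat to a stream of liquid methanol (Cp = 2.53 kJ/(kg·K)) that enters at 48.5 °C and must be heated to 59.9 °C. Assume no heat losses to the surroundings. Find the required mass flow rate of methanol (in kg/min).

Heat released by hot stream: Q = 247 × 1.97 × (392 − 184) = 101210 kJ/min
Energy balance on cold side (adiabatic exchanger): Q = ṁ_c·Cp_c·(T_c,out − T_c,in)
ṁ_c = 101210 / [2.53 × (59.9 − 48.5)] = 3509.1 kg/min

ṁ_c = 3510 kg/min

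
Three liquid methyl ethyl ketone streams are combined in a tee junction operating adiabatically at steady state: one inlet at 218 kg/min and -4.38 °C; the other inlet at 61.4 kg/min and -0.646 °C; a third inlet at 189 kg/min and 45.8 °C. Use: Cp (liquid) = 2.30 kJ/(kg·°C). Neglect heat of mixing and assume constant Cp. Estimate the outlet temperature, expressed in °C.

Energy balance with Q = 0: Σ ṁᵢCp,ᵢ(T_out − Tᵢ) = 0
T_out = Σ ṁᵢCp,ᵢTᵢ / Σ ṁᵢCp,ᵢ
      = 17622 / 1077.3 = 16.357 °C

T_out = 16.4 °C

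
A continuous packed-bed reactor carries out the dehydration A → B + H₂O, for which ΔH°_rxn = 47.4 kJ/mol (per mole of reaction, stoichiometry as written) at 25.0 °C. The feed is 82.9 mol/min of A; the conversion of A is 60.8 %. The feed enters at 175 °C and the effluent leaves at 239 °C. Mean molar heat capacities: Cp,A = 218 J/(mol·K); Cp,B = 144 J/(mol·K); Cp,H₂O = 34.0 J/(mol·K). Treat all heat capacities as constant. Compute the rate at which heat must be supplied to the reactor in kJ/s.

Q_in = 51.9 kJ/s

Extent of reaction ξ = 0.608 × 82.9 = 50.403 mol/min
Reaction term: ξ·ΔH°_rxn = 50.403 × 47.4 = 2389.1 kJ/min
Sensible, feed 175→25 °C: -2710.8 kJ/min
Outlet flows (mol/min): A 32.497, B 50.403, H₂O 50.403
Sensible, products 25→239 °C: 3436 kJ/min
Q = ΔH = 3114.3 kJ/min = 51.905 kW
Heat supplied = 51.905 kJ/s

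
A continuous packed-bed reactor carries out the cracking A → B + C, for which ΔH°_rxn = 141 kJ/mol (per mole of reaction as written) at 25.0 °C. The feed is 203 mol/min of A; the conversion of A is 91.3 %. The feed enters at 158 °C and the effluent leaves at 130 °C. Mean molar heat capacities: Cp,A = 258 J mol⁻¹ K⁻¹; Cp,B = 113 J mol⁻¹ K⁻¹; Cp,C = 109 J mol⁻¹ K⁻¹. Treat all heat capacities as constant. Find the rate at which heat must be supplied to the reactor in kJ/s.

Q_in = 399 kJ/s

Extent of reaction ξ = 0.913 × 203 = 185.34 mol/min
Reaction term: ξ·ΔH°_rxn = 185.34 × 141 = 26133 kJ/min
Sensible, feed 158→25 °C: -6965.7 kJ/min
Outlet flows (mol/min): A 17.661, B 185.34, C 185.34
Sensible, products 25→130 °C: 4798.7 kJ/min
Q = ΔH = 23966 kJ/min = 399.43 kW
Heat supplied = 399.43 kJ/s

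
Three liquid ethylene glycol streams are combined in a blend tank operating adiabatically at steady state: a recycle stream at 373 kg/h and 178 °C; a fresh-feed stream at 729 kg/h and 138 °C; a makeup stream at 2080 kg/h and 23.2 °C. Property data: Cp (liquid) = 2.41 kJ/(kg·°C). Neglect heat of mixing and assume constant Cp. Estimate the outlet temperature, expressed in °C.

Adiabatic, steady state ⇒ Σ ṁᵢCp,ᵢ(T_out − Tᵢ) = 0
Σ ṁᵢCp,ᵢTᵢ = 373×2.41×178 + 729×2.41×138 + 2080×2.41×23.2 = 518760
Σ ṁᵢCp,ᵢ = 373×2.41 + 729×2.41 + 2080×2.41 = 7668.6
T_out = 518760 / 7668.6 = 67.647 °C

T_out = 67.6 °C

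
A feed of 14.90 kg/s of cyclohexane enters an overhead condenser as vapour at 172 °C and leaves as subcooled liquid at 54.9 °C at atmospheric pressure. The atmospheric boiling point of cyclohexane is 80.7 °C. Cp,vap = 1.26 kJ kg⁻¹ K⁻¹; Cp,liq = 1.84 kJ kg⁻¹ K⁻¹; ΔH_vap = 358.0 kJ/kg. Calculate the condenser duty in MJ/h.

Q_c = 27900 MJ/h

vapour 172→80.7 °C: -115.04 kJ/kg
condensation at 80.7 °C: -358 kJ/kg
liquid 80.7→54.9 °C: -47.472 kJ/kg
Δh = -115.04 + -358 + -47.472 = -520.51 kJ/kg
Q = ṁ·Δh = 14.90 kg/s × -520.51 kJ/kg = -7755.6 kJ/s
|Q| = 7755.6 kW = 27920 MJ/h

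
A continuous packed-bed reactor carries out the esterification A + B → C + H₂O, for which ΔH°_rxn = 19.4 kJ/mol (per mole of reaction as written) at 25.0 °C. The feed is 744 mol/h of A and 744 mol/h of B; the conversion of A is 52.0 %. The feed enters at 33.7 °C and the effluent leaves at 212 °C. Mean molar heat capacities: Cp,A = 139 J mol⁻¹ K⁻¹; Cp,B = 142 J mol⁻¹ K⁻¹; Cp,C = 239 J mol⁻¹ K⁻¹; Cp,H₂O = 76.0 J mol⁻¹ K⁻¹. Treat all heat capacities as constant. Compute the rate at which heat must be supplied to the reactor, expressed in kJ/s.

Q_in = 13.1 kJ/s

Extent of reaction ξ = 0.520 × 744 = 386.88 mol/h
Reaction term: ξ·ΔH°_rxn = 386.88 × 19.4 = 7505.5 kJ/h
Sensible, feed 33.7→25 °C: -1818.9 kJ/h
Outlet flows (mol/h): A 357.12, B 357.12, C 386.88, H₂O 386.88
Sensible, products 25→212 °C: 41555 kJ/h
Q = ΔH = 47241 kJ/h = 13.123 kW
Heat supplied = 13.123 kJ/s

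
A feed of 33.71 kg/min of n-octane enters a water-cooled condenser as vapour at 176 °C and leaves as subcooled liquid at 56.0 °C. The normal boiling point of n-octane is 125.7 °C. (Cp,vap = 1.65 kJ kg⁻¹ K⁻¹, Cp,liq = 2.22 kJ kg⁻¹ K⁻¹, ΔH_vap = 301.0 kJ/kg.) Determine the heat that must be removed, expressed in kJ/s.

Q_c = 303 kJ/s

vapour 176→125.7 °C: -82.995 kJ/kg
condensation at 125.7 °C: -301 kJ/kg
liquid 125.7→56.0 °C: -154.73 kJ/kg
Δh = -82.995 + -301 + -154.73 = -538.73 kJ/kg
Q = ṁ·Δh = 33.71 kg/min × -538.73 kJ/kg = -18161 kJ/min
|Q| = 302.68 kW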